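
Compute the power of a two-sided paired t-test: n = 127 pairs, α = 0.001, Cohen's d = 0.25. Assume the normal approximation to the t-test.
Power ≈ 0.32

Power calculation (paired t-test, normal approximation):
z_β = d · √n - z_{α/2}
z_β = 0.25 · √127 - 3.291
z_β = 0.25 · 11.269 - 3.291
z_β = -0.473

Power = Φ(z_β) = Φ(-0.473) ≈ 0.318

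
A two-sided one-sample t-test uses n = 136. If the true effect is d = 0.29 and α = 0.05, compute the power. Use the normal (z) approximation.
Power ≈ 0.92

Power calculation (one-sample t-test, normal approximation):
z_β = d · √n - z_{α/2}
z_β = 0.29 · √136 - 1.960
z_β = 0.29 · 11.662 - 1.960
z_β = 1.422

Power = Φ(z_β) = Φ(1.422) ≈ 0.922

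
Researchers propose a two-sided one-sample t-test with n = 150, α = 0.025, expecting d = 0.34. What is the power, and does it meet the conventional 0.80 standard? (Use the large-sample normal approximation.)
Power ≈ 0.97; the study is adequately powered (power ≥ 0.80)

Power calculation (one-sample t-test, normal approximation):
z_β = d · √n - z_{α/2}
z_β = 0.34 · √150 - 2.241
z_β = 0.34 · 12.247 - 2.241
z_β = 1.923

Power = Φ(z_β) = Φ(1.923) ≈ 0.973

Effect size d = 0.34 is small by Cohen's convention (0.2/0.5/0.8).

Threshold: power ≥ 0.80 is conventionally adequate.
Power ≈ 0.97 → the study is adequately powered (power ≥ 0.80).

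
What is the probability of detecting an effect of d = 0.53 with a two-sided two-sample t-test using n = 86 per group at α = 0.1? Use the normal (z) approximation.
Power ≈ 0.97

Power calculation (two-sample t-test, normal approximation):
z_β = d · √(n/2) - z_{α/2}
z_β = 0.53 · √(86/2) - 1.645
z_β = 0.53 · 6.557 - 1.645
z_β = 1.831

Power = Φ(z_β) = Φ(1.831) ≈ 0.966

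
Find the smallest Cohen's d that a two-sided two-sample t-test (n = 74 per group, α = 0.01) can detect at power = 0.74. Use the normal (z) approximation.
d ≈ 0.53

Minimum detectable effect (two-sample t-test, normal approximation):
d = (z_{α/2} + z_β) / √(n/2)
d = (2.576 + 0.643) / √(74/2)
d = 3.219 / 6.083
d ≈ 0.53

By Cohen's convention (0.2 small / 0.5 medium / 0.8 large): medium effect.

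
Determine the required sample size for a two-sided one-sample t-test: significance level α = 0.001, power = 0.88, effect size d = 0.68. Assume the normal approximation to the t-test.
n = 44

Sample size formula (one-sample t-test, normal approximation):
n = ((z_{α/2} + z_β) / d)²

z_{α/2} = 3.291 (for α = 0.001, two-sided)
z_β = 1.175 (for power = 0.88)
d = 0.68

n = ((3.291 + 1.175) / 0.68)²
n = (6.568)²
n ≈ 43.14
Round up to the next whole number: n = 44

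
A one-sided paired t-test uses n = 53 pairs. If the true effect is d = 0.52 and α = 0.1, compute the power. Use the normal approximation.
Power ≈ 0.99

Power calculation (paired t-test, normal approximation):
z_β = d · √n - z_α
z_β = 0.52 · √53 - 1.282
z_β = 0.52 · 7.280 - 1.282
z_β = 2.504

Power = Φ(z_β) = Φ(2.504) ≈ 0.994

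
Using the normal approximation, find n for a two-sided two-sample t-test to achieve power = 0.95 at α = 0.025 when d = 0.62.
n = 79 per group

Sample size formula (two-sample t-test, normal approximation):
n = 2 · ((z_{α/2} + z_β) / d)²

z_{α/2} = 2.241 (for α = 0.025, two-sided)
z_β = 1.645 (for power = 0.95)
d = 0.62

n = 2 · ((2.241 + 1.645) / 0.62)²
n = 2 · (6.268)²
n ≈ 78.58
Round up to the next whole number: n = 79 per group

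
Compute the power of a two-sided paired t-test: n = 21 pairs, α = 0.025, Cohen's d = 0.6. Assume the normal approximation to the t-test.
Power ≈ 0.69

Power calculation (paired t-test, normal approximation):
z_β = d · √n - z_{α/2}
z_β = 0.6 · √21 - 2.241
z_β = 0.6 · 4.583 - 2.241
z_β = 0.508

Power = Φ(z_β) = Φ(0.508) ≈ 0.694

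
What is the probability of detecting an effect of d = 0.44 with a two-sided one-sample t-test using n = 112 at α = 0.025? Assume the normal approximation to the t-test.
Power ≈ 0.99

Power calculation (one-sample t-test, normal approximation):
z_β = d · √n - z_{α/2}
z_β = 0.44 · √112 - 2.241
z_β = 0.44 · 10.583 - 2.241
z_β = 2.415

Power = Φ(z_β) = Φ(2.415) ≈ 0.992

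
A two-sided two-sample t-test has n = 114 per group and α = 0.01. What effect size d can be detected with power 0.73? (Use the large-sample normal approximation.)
d ≈ 0.42

Minimum detectable effect (two-sample t-test, normal approximation):
d = (z_{α/2} + z_β) / √(n/2)
d = (2.576 + 0.613) / √(114/2)
d = 3.189 / 7.550
d ≈ 0.42

By Cohen's convention (0.2 small / 0.5 medium / 0.8 large): small effect.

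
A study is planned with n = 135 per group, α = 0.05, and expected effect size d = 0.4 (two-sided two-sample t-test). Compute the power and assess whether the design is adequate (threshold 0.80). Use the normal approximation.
Power ≈ 0.91; the study is adequately powered (power ≥ 0.80)

Power calculation (two-sample t-test, normal approximation):
z_β = d · √(n/2) - z_{α/2}
z_β = 0.4 · √(135/2) - 1.960
z_β = 0.4 · 8.216 - 1.960
z_β = 1.326

Power = Φ(z_β) = Φ(1.326) ≈ 0.908

Effect size d = 0.4 is small by Cohen's convention (0.2/0.5/0.8).

Threshold: power ≥ 0.80 is conventionally adequate.
Power ≈ 0.91 → the study is adequately powered (power ≥ 0.80).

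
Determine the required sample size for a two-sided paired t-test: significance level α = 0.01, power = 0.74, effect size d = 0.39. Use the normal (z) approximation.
n = 69 pairs

Sample size formula (paired t-test, normal approximation):
n = ((z_{α/2} + z_β) / d)²

z_{α/2} = 2.576 (for α = 0.01, two-sided)
z_β = 0.643 (for power = 0.74)
d = 0.39

n = ((2.576 + 0.643) / 0.39)²
n = (8.254)²
n ≈ 68.13
Round up to the next whole number: n = 69 pairs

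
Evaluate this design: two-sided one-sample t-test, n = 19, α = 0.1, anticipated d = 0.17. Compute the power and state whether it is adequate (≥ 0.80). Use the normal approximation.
Power ≈ 0.18; the study is underpowered (power < 0.80)

Power calculation (one-sample t-test, normal approximation):
z_β = d · √n - z_{α/2}
z_β = 0.17 · √19 - 1.645
z_β = 0.17 · 4.359 - 1.645
z_β = -0.904

Power = Φ(z_β) = Φ(-0.904) ≈ 0.183

Effect size d = 0.17 is very small by Cohen's convention (0.2/0.5/0.8).

Threshold: power ≥ 0.80 is conventionally adequate.
Power ≈ 0.18 → the study is underpowered (power < 0.80).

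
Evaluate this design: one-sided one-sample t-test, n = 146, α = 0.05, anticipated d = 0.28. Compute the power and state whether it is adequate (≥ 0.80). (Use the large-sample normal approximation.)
Power ≈ 0.96; the study is adequately powered (power ≥ 0.80)

Power calculation (one-sample t-test, normal approximation):
z_β = d · √n - z_α
z_β = 0.28 · √146 - 1.645
z_β = 0.28 · 12.083 - 1.645
z_β = 1.738

Power = Φ(z_β) = Φ(1.738) ≈ 0.959

Effect size d = 0.28 is small by Cohen's convention (0.2/0.5/0.8).

Threshold: power ≥ 0.80 is conventionally adequate.
Power ≈ 0.96 → the study is adequately powered (power ≥ 0.80).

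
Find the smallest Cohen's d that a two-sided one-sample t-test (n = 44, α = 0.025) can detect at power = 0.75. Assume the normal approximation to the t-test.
d ≈ 0.44

Minimum detectable effect (one-sample t-test, normal approximation):
d = (z_{α/2} + z_β) / √n
d = (2.241 + 0.674) / √44
d = 2.916 / 6.633
d ≈ 0.44

By Cohen's convention (0.2 small / 0.5 medium / 0.8 large): small effect.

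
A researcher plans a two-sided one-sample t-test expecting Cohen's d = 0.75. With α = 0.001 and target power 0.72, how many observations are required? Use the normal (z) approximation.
n = 27

Sample size formula (one-sample t-test, normal approximation):
n = ((z_{α/2} + z_β) / d)²

z_{α/2} = 3.291 (for α = 0.001, two-sided)
z_β = 0.583 (for power = 0.72)
d = 0.75

n = ((3.291 + 0.583) / 0.75)²
n = (5.165)²
n ≈ 26.68
Round up to the next whole number: n = 27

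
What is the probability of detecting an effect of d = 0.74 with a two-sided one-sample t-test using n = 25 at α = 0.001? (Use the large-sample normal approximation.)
Power ≈ 0.66

Power calculation (one-sample t-test, normal approximation):
z_β = d · √n - z_{α/2}
z_β = 0.74 · √25 - 3.291
z_β = 0.74 · 5.000 - 3.291
z_β = 0.409

Power = Φ(z_β) = Φ(0.409) ≈ 0.659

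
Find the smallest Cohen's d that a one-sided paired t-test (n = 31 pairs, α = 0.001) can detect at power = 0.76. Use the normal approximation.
d ≈ 0.68

Minimum detectable effect (paired t-test, normal approximation):
d = (z_α + z_β) / √n
d = (3.090 + 0.706) / √31
d = 3.797 / 5.568
d ≈ 0.68

By Cohen's convention (0.2 small / 0.5 medium / 0.8 large): medium effect.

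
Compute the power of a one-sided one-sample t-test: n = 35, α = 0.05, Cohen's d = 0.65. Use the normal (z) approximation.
Power ≈ 0.99

Power calculation (one-sample t-test, normal approximation):
z_β = d · √n - z_α
z_β = 0.65 · √35 - 1.645
z_β = 0.65 · 5.916 - 1.645
z_β = 2.201

Power = Φ(z_β) = Φ(2.201) ≈ 0.986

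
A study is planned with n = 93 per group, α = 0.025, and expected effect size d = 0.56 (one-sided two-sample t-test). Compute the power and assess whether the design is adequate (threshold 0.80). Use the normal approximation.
Power ≈ 0.97; the study is adequately powered (power ≥ 0.80)

Power calculation (two-sample t-test, normal approximation):
z_β = d · √(n/2) - z_α
z_β = 0.56 · √(93/2) - 1.960
z_β = 0.56 · 6.819 - 1.960
z_β = 1.859

Power = Φ(z_β) = Φ(1.859) ≈ 0.968

Effect size d = 0.56 is medium by Cohen's convention (0.2/0.5/0.8).

Threshold: power ≥ 0.80 is conventionally adequate.
Power ≈ 0.97 → the study is adequately powered (power ≥ 0.80).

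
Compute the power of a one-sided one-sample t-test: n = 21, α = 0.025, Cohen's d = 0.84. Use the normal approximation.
Power ≈ 0.97

Power calculation (one-sample t-test, normal approximation):
z_β = d · √n - z_α
z_β = 0.84 · √21 - 1.960
z_β = 0.84 · 4.583 - 1.960
z_β = 1.889

Power = Φ(z_β) = Φ(1.889) ≈ 0.971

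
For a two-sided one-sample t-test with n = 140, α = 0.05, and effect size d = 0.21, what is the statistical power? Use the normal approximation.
Power ≈ 0.70

Power calculation (one-sample t-test, normal approximation):
z_β = d · √n - z_{α/2}
z_β = 0.21 · √140 - 1.960
z_β = 0.21 · 11.832 - 1.960
z_β = 0.525

Power = Φ(z_β) = Φ(0.525) ≈ 0.700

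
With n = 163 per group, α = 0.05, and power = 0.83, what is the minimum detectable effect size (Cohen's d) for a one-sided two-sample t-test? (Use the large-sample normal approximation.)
d ≈ 0.29

Minimum detectable effect (two-sample t-test, normal approximation):
d = (z_α + z_β) / √(n/2)
d = (1.645 + 0.954) / √(163/2)
d = 2.599 / 9.028
d ≈ 0.29

By Cohen's convention (0.2 small / 0.5 medium / 0.8 large): small effect.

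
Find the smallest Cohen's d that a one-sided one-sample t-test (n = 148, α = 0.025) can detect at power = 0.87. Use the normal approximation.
d ≈ 0.25

Minimum detectable effect (one-sample t-test, normal approximation):
d = (z_α + z_β) / √n
d = (1.960 + 1.126) / √148
d = 3.086 / 12.166
d ≈ 0.25

By Cohen's convention (0.2 small / 0.5 medium / 0.8 large): small effect.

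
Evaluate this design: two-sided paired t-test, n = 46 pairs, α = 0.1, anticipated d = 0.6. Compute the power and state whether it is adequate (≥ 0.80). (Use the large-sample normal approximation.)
Power ≈ 0.99; the study is adequately powered (power ≥ 0.80)

Power calculation (paired t-test, normal approximation):
z_β = d · √n - z_{α/2}
z_β = 0.6 · √46 - 1.645
z_β = 0.6 · 6.782 - 1.645
z_β = 2.425

Power = Φ(z_β) = Φ(2.425) ≈ 0.992

Effect size d = 0.6 is medium by Cohen's convention (0.2/0.5/0.8).

Threshold: power ≥ 0.80 is conventionally adequate.
Power ≈ 0.99 → the study is adequately powered (power ≥ 0.80).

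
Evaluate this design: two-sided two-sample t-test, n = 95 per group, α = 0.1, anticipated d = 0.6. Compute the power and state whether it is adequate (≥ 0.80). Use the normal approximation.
Power ≈ 0.99; the study is adequately powered (power ≥ 0.80)

Power calculation (two-sample t-test, normal approximation):
z_β = d · √(n/2) - z_{α/2}
z_β = 0.6 · √(95/2) - 1.645
z_β = 0.6 · 6.892 - 1.645
z_β = 2.490

Power = Φ(z_β) = Φ(2.490) ≈ 0.994

Effect size d = 0.6 is medium by Cohen's convention (0.2/0.5/0.8).

Threshold: power ≥ 0.80 is conventionally adequate.
Power ≈ 0.99 → the study is adequately powered (power ≥ 0.80).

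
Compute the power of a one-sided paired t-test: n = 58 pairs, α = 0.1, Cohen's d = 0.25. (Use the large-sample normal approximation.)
Power ≈ 0.73

Power calculation (paired t-test, normal approximation):
z_β = d · √n - z_α
z_β = 0.25 · √58 - 1.282
z_β = 0.25 · 7.616 - 1.282
z_β = 0.622

Power = Φ(z_β) = Φ(0.622) ≈ 0.733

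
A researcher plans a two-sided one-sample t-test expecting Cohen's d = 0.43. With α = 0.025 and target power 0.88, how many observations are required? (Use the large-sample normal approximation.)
n = 64

Sample size formula (one-sample t-test, normal approximation):
n = ((z_{α/2} + z_β) / d)²

z_{α/2} = 2.241 (for α = 0.025, two-sided)
z_β = 1.175 (for power = 0.88)
d = 0.43

n = ((2.241 + 1.175) / 0.43)²
n = (7.944)²
n ≈ 63.11
Round up to the next whole number: n = 64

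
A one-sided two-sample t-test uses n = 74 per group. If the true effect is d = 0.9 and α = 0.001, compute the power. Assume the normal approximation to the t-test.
Power ≈ 0.99

Power calculation (two-sample t-test, normal approximation):
z_β = d · √(n/2) - z_α
z_β = 0.9 · √(74/2) - 3.090
z_β = 0.9 · 6.083 - 3.090
z_β = 2.384

Power = Φ(z_β) = Φ(2.384) ≈ 0.991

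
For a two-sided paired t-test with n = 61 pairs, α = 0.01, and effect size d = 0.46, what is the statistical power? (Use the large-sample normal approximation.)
Power ≈ 0.85

Power calculation (paired t-test, normal approximation):
z_β = d · √n - z_{α/2}
z_β = 0.46 · √61 - 2.576
z_β = 0.46 · 7.810 - 2.576
z_β = 1.017

Power = Φ(z_β) = Φ(1.017) ≈ 0.845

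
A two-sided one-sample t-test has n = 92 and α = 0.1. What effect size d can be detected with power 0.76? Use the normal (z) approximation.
d ≈ 0.25

Minimum detectable effect (one-sample t-test, normal approximation):
d = (z_{α/2} + z_β) / √n
d = (1.645 + 0.706) / √92
d = 2.351 / 9.592
d ≈ 0.25

By Cohen's convention (0.2 small / 0.5 medium / 0.8 large): small effect.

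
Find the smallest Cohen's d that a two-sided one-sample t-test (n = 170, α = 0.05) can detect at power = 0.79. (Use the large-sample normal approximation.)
d ≈ 0.21

Minimum detectable effect (one-sample t-test, normal approximation):
d = (z_{α/2} + z_β) / √n
d = (1.960 + 0.806) / √170
d = 2.766 / 13.038
d ≈ 0.21

By Cohen's convention (0.2 small / 0.5 medium / 0.8 large): small effect.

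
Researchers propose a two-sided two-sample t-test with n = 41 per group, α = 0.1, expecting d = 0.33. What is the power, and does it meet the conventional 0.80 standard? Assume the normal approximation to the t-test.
Power ≈ 0.44; the study is underpowered (power < 0.80)

Power calculation (two-sample t-test, normal approximation):
z_β = d · √(n/2) - z_{α/2}
z_β = 0.33 · √(41/2) - 1.645
z_β = 0.33 · 4.528 - 1.645
z_β = -0.151

Power = Φ(z_β) = Φ(-0.151) ≈ 0.440

Effect size d = 0.33 is small by Cohen's convention (0.2/0.5/0.8).

Threshold: power ≥ 0.80 is conventionally adequate.
Power ≈ 0.44 → the study is underpowered (power < 0.80).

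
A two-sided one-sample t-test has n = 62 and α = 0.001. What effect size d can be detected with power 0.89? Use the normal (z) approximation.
d ≈ 0.57

Minimum detectable effect (one-sample t-test, normal approximation):
d = (z_{α/2} + z_β) / √n
d = (3.291 + 1.227) / √62
d = 4.517 / 7.874
d ≈ 0.57

By Cohen's convention (0.2 small / 0.5 medium / 0.8 large): medium effect.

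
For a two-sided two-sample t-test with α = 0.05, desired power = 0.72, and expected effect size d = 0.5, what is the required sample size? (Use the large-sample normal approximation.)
n = 52 per group

Sample size formula (two-sample t-test, normal approximation):
n = 2 · ((z_{α/2} + z_β) / d)²

z_{α/2} = 1.960 (for α = 0.05, two-sided)
z_β = 0.583 (for power = 0.72)
d = 0.5

n = 2 · ((1.960 + 0.583) / 0.5)²
n = 2 · (5.086)²
n ≈ 51.73
Round up to the next whole number: n = 52 per group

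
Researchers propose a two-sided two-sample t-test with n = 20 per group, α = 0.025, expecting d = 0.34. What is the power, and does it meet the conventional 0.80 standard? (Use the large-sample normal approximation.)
Power ≈ 0.12; the study is underpowered (power < 0.80)

Power calculation (two-sample t-test, normal approximation):
z_β = d · √(n/2) - z_{α/2}
z_β = 0.34 · √(20/2) - 2.241
z_β = 0.34 · 3.162 - 2.241
z_β = -1.166

Power = Φ(z_β) = Φ(-1.166) ≈ 0.122

Effect size d = 0.34 is small by Cohen's convention (0.2/0.5/0.8).

Threshold: power ≥ 0.80 is conventionally adequate.
Power ≈ 0.12 → the study is underpowered (power < 0.80).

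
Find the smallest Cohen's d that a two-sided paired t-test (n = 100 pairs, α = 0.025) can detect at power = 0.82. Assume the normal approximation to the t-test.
d ≈ 0.32

Minimum detectable effect (paired t-test, normal approximation):
d = (z_{α/2} + z_β) / √n
d = (2.241 + 0.915) / √100
d = 3.157 / 10.000
d ≈ 0.32

By Cohen's convention (0.2 small / 0.5 medium / 0.8 large): small effect.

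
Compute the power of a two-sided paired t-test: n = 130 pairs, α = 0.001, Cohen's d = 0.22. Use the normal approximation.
Power ≈ 0.22

Power calculation (paired t-test, normal approximation):
z_β = d · √n - z_{α/2}
z_β = 0.22 · √130 - 3.291
z_β = 0.22 · 11.402 - 3.291
z_β = -0.782

Power = Φ(z_β) = Φ(-0.782) ≈ 0.217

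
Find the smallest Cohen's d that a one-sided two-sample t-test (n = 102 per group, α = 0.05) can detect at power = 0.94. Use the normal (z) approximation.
d ≈ 0.45

Minimum detectable effect (two-sample t-test, normal approximation):
d = (z_α + z_β) / √(n/2)
d = (1.645 + 1.555) / √(102/2)
d = 3.200 / 7.141
d ≈ 0.45

By Cohen's convention (0.2 small / 0.5 medium / 0.8 large): small effect.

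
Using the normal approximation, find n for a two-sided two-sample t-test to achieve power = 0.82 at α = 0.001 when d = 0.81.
n = 54 per group

Sample size formula (two-sample t-test, normal approximation):
n = 2 · ((z_{α/2} + z_β) / d)²

z_{α/2} = 3.291 (for α = 0.001, two-sided)
z_β = 0.915 (for power = 0.82)
d = 0.81

n = 2 · ((3.291 + 0.915) / 0.81)²
n = 2 · (5.193)²
n ≈ 53.93
Round up to the next whole number: n = 54 per group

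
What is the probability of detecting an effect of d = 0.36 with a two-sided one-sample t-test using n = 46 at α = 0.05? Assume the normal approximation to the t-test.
Power ≈ 0.68

Power calculation (one-sample t-test, normal approximation):
z_β = d · √n - z_{α/2}
z_β = 0.36 · √46 - 1.960
z_β = 0.36 · 6.782 - 1.960
z_β = 0.482

Power = Φ(z_β) = Φ(0.482) ≈ 0.685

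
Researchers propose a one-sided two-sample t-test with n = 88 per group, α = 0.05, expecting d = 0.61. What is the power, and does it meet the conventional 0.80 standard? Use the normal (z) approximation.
Power ≈ 0.99; the study is adequately powered (power ≥ 0.80)

Power calculation (two-sample t-test, normal approximation):
z_β = d · √(n/2) - z_α
z_β = 0.61 · √(88/2) - 1.645
z_β = 0.61 · 6.633 - 1.645
z_β = 2.401

Power = Φ(z_β) = Φ(2.401) ≈ 0.992

Effect size d = 0.61 is medium by Cohen's convention (0.2/0.5/0.8).

Threshold: power ≥ 0.80 is conventionally adequate.
Power ≈ 0.99 → the study is adequately powered (power ≥ 0.80).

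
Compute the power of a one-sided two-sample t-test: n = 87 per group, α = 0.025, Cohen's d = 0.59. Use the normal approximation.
Power ≈ 0.97

Power calculation (two-sample t-test, normal approximation):
z_β = d · √(n/2) - z_α
z_β = 0.59 · √(87/2) - 1.960
z_β = 0.59 · 6.595 - 1.960
z_β = 1.931

Power = Φ(z_β) = Φ(1.931) ≈ 0.973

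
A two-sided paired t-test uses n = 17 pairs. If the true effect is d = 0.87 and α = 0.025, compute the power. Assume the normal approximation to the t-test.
Power ≈ 0.91

Power calculation (paired t-test, normal approximation):
z_β = d · √n - z_{α/2}
z_β = 0.87 · √17 - 2.241
z_β = 0.87 · 4.123 - 2.241
z_β = 1.346

Power = Φ(z_β) = Φ(1.346) ≈ 0.911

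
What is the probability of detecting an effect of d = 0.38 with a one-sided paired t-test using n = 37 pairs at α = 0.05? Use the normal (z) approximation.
Power ≈ 0.75

Power calculation (paired t-test, normal approximation):
z_β = d · √n - z_α
z_β = 0.38 · √37 - 1.645
z_β = 0.38 · 6.083 - 1.645
z_β = 0.667

Power = Φ(z_β) = Φ(0.667) ≈ 0.747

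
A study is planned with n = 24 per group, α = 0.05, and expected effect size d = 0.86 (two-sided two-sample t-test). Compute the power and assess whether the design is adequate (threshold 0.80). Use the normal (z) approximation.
Power ≈ 0.85; the study is adequately powered (power ≥ 0.80)

Power calculation (two-sample t-test, normal approximation):
z_β = d · √(n/2) - z_{α/2}
z_β = 0.86 · √(24/2) - 1.960
z_β = 0.86 · 3.464 - 1.960
z_β = 1.019

Power = Φ(z_β) = Φ(1.019) ≈ 0.846

Effect size d = 0.86 is large by Cohen's convention (0.2/0.5/0.8).

Threshold: power ≥ 0.80 is conventionally adequate.
Power ≈ 0.85 → the study is adequately powered (power ≥ 0.80).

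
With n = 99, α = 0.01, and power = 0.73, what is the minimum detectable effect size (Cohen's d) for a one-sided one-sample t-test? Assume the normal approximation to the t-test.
d ≈ 0.30

Minimum detectable effect (one-sample t-test, normal approximation):
d = (z_α + z_β) / √n
d = (2.326 + 0.613) / √99
d = 2.939 / 9.950
d ≈ 0.30

By Cohen's convention (0.2 small / 0.5 medium / 0.8 large): small effect.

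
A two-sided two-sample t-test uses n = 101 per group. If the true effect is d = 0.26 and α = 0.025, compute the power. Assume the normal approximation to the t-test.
Power ≈ 0.35

Power calculation (two-sample t-test, normal approximation):
z_β = d · √(n/2) - z_{α/2}
z_β = 0.26 · √(101/2) - 2.241
z_β = 0.26 · 7.106 - 2.241
z_β = -0.394

Power = Φ(z_β) = Φ(-0.394) ≈ 0.347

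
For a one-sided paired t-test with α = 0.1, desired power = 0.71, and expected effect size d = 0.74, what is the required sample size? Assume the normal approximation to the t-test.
n = 7 pairs

Sample size formula (paired t-test, normal approximation):
n = ((z_α + z_β) / d)²

z_α = 1.282 (for α = 0.1, one-sided)
z_β = 0.553 (for power = 0.71)
d = 0.74

n = ((1.282 + 0.553) / 0.74)²
n = (2.480)²
n ≈ 6.15
Round up to the next whole number: n = 7 pairs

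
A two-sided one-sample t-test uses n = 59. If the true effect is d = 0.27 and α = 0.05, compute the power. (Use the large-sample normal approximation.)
Power ≈ 0.55

Power calculation (one-sample t-test, normal approximation):
z_β = d · √n - z_{α/2}
z_β = 0.27 · √59 - 1.960
z_β = 0.27 · 7.681 - 1.960
z_β = 0.114

Power = Φ(z_β) = Φ(0.114) ≈ 0.545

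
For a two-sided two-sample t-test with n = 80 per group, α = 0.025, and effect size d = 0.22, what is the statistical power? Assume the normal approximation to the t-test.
Power ≈ 0.20

Power calculation (two-sample t-test, normal approximation):
z_β = d · √(n/2) - z_{α/2}
z_β = 0.22 · √(80/2) - 2.241
z_β = 0.22 · 6.325 - 2.241
z_β = -0.850

Power = Φ(z_β) = Φ(-0.850) ≈ 0.198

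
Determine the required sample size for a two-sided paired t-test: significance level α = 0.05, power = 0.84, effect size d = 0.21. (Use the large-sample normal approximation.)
n = 198 pairs

Sample size formula (paired t-test, normal approximation):
n = ((z_{α/2} + z_β) / d)²

z_{α/2} = 1.960 (for α = 0.05, two-sided)
z_β = 0.994 (for power = 0.84)
d = 0.21

n = ((1.960 + 0.994) / 0.21)²
n = (14.067)²
n ≈ 197.88
Round up to the next whole number: n = 198 pairs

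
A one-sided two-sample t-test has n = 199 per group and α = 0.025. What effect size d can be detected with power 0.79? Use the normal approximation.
d ≈ 0.28

Minimum detectable effect (two-sample t-test, normal approximation):
d = (z_α + z_β) / √(n/2)
d = (1.960 + 0.806) / √(199/2)
d = 2.766 / 9.975
d ≈ 0.28

By Cohen's convention (0.2 small / 0.5 medium / 0.8 large): small effect.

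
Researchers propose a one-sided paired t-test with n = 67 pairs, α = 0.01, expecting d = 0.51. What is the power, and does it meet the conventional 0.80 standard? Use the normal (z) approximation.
Power ≈ 0.97; the study is adequately powered (power ≥ 0.80)

Power calculation (paired t-test, normal approximation):
z_β = d · √n - z_α
z_β = 0.51 · √67 - 2.326
z_β = 0.51 · 8.185 - 2.326
z_β = 1.848

Power = Φ(z_β) = Φ(1.848) ≈ 0.968

Effect size d = 0.51 is medium by Cohen's convention (0.2/0.5/0.8).

Threshold: power ≥ 0.80 is conventionally adequate.
Power ≈ 0.97 → the study is adequately powered (power ≥ 0.80).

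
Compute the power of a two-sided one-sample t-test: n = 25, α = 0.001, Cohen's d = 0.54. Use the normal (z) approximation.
Power ≈ 0.28

Power calculation (one-sample t-test, normal approximation):
z_β = d · √n - z_{α/2}
z_β = 0.54 · √25 - 3.291
z_β = 0.54 · 5.000 - 3.291
z_β = -0.591

Power = Φ(z_β) = Φ(-0.591) ≈ 0.277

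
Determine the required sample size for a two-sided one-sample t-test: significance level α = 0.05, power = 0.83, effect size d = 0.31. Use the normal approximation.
n = 89

Sample size formula (one-sample t-test, normal approximation):
n = ((z_{α/2} + z_β) / d)²

z_{α/2} = 1.960 (for α = 0.05, two-sided)
z_β = 0.954 (for power = 0.83)
d = 0.31

n = ((1.960 + 0.954) / 0.31)²
n = (9.400)²
n ≈ 88.36
Round up to the next whole number: n = 89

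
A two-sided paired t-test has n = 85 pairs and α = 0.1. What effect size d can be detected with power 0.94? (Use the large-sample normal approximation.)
d ≈ 0.35

Minimum detectable effect (paired t-test, normal approximation):
d = (z_{α/2} + z_β) / √n
d = (1.645 + 1.555) / √85
d = 3.200 / 9.220
d ≈ 0.35

By Cohen's convention (0.2 small / 0.5 medium / 0.8 large): small effect.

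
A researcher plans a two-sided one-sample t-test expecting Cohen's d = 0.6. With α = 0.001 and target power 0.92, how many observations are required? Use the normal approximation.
n = 62

Sample size formula (one-sample t-test, normal approximation):
n = ((z_{α/2} + z_β) / d)²

z_{α/2} = 3.291 (for α = 0.001, two-sided)
z_β = 1.405 (for power = 0.92)
d = 0.6

n = ((3.291 + 1.405) / 0.6)²
n = (7.827)²
n ≈ 61.26
Round up to the next whole number: n = 62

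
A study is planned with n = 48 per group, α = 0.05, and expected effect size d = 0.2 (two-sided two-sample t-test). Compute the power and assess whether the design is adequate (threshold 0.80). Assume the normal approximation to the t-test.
Power ≈ 0.16; the study is underpowered (power < 0.80)

Power calculation (two-sample t-test, normal approximation):
z_β = d · √(n/2) - z_{α/2}
z_β = 0.2 · √(48/2) - 1.960
z_β = 0.2 · 4.899 - 1.960
z_β = -0.980

Power = Φ(z_β) = Φ(-0.980) ≈ 0.164

Effect size d = 0.2 is small by Cohen's convention (0.2/0.5/0.8).

Threshold: power ≥ 0.80 is conventionally adequate.
Power ≈ 0.16 → the study is underpowered (power < 0.80).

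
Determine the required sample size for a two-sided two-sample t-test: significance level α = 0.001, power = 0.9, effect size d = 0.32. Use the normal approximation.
n = 409 per group

Sample size formula (two-sample t-test, normal approximation):
n = 2 · ((z_{α/2} + z_β) / d)²

z_{α/2} = 3.291 (for α = 0.001, two-sided)
z_β = 1.282 (for power = 0.9)
d = 0.32

n = 2 · ((3.291 + 1.282) / 0.32)²
n = 2 · (14.291)²
n ≈ 408.47
Round up to the next whole number: n = 409 per group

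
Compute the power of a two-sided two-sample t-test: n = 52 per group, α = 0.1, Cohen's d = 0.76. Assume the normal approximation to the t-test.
Power ≈ 0.99

Power calculation (two-sample t-test, normal approximation):
z_β = d · √(n/2) - z_{α/2}
z_β = 0.76 · √(52/2) - 1.645
z_β = 0.76 · 5.099 - 1.645
z_β = 2.230

Power = Φ(z_β) = Φ(2.230) ≈ 0.987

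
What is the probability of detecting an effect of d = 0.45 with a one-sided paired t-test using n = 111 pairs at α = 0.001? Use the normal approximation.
Power ≈ 0.95

Power calculation (paired t-test, normal approximation):
z_β = d · √n - z_α
z_β = 0.45 · √111 - 3.090
z_β = 0.45 · 10.536 - 3.090
z_β = 1.651

Power = Φ(z_β) = Φ(1.651) ≈ 0.951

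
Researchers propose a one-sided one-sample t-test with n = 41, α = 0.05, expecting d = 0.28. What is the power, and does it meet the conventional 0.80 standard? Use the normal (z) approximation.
Power ≈ 0.56; the study is underpowered (power < 0.80)

Power calculation (one-sample t-test, normal approximation):
z_β = d · √n - z_α
z_β = 0.28 · √41 - 1.645
z_β = 0.28 · 6.403 - 1.645
z_β = 0.148

Power = Φ(z_β) = Φ(0.148) ≈ 0.559

Effect size d = 0.28 is small by Cohen's convention (0.2/0.5/0.8).

Threshold: power ≥ 0.80 is conventionally adequate.
Power ≈ 0.56 → the study is underpowered (power < 0.80).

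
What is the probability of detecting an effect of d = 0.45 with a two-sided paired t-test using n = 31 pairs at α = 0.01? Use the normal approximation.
Power ≈ 0.47

Power calculation (paired t-test, normal approximation):
z_β = d · √n - z_{α/2}
z_β = 0.45 · √31 - 2.576
z_β = 0.45 · 5.568 - 2.576
z_β = -0.070

Power = Φ(z_β) = Φ(-0.070) ≈ 0.472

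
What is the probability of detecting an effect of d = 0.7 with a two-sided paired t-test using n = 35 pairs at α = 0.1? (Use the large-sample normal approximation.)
Power ≈ 0.99

Power calculation (paired t-test, normal approximation):
z_β = d · √n - z_{α/2}
z_β = 0.7 · √35 - 1.645
z_β = 0.7 · 5.916 - 1.645
z_β = 2.496

Power = Φ(z_β) = Φ(2.496) ≈ 0.994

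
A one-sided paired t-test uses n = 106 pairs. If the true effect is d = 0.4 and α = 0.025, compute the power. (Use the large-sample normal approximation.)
Power ≈ 0.98

Power calculation (paired t-test, normal approximation):
z_β = d · √n - z_α
z_β = 0.4 · √106 - 1.960
z_β = 0.4 · 10.296 - 1.960
z_β = 2.158

Power = Φ(z_β) = Φ(2.158) ≈ 0.985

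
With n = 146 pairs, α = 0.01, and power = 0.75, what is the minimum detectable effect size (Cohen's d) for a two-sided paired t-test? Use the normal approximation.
d ≈ 0.27

Minimum detectable effect (paired t-test, normal approximation):
d = (z_{α/2} + z_β) / √n
d = (2.576 + 0.674) / √146
d = 3.250 / 12.083
d ≈ 0.27

By Cohen's convention (0.2 small / 0.5 medium / 0.8 large): small effect.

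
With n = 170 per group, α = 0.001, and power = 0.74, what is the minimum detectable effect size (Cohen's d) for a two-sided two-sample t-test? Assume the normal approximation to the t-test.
d ≈ 0.43

Minimum detectable effect (two-sample t-test, normal approximation):
d = (z_{α/2} + z_β) / √(n/2)
d = (3.291 + 0.643) / √(170/2)
d = 3.934 / 9.220
d ≈ 0.43

By Cohen's convention (0.2 small / 0.5 medium / 0.8 large): small effect.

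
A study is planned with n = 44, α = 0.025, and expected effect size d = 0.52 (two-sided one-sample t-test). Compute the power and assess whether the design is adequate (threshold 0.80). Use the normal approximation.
Power ≈ 0.89; the study is adequately powered (power ≥ 0.80)

Power calculation (one-sample t-test, normal approximation):
z_β = d · √n - z_{α/2}
z_β = 0.52 · √44 - 2.241
z_β = 0.52 · 6.633 - 2.241
z_β = 1.208

Power = Φ(z_β) = Φ(1.208) ≈ 0.886

Effect size d = 0.52 is medium by Cohen's convention (0.2/0.5/0.8).

Threshold: power ≥ 0.80 is conventionally adequate.
Power ≈ 0.89 → the study is adequately powered (power ≥ 0.80).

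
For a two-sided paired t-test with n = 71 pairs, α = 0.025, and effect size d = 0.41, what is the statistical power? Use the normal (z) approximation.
Power ≈ 0.89

Power calculation (paired t-test, normal approximation):
z_β = d · √n - z_{α/2}
z_β = 0.41 · √71 - 2.241
z_β = 0.41 · 8.426 - 2.241
z_β = 1.213

Power = Φ(z_β) = Φ(1.213) ≈ 0.887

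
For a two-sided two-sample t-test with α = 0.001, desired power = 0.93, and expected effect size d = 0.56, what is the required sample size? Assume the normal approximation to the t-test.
n = 145 per group

Sample size formula (two-sample t-test, normal approximation):
n = 2 · ((z_{α/2} + z_β) / d)²

z_{α/2} = 3.291 (for α = 0.001, two-sided)
z_β = 1.476 (for power = 0.93)
d = 0.56

n = 2 · ((3.291 + 1.476) / 0.56)²
n = 2 · (8.513)²
n ≈ 144.94
Round up to the next whole number: n = 145 per group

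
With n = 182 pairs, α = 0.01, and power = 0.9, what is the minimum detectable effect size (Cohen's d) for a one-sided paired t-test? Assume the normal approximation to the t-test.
d ≈ 0.27

Minimum detectable effect (paired t-test, normal approximation):
d = (z_α + z_β) / √n
d = (2.326 + 1.282) / √182
d = 3.608 / 13.491
d ≈ 0.27

By Cohen's convention (0.2 small / 0.5 medium / 0.8 large): small effect.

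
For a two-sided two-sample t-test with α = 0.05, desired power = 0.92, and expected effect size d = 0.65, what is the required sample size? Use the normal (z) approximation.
n = 54 per group

Sample size formula (two-sample t-test, normal approximation):
n = 2 · ((z_{α/2} + z_β) / d)²

z_{α/2} = 1.960 (for α = 0.05, two-sided)
z_β = 1.405 (for power = 0.92)
d = 0.65

n = 2 · ((1.960 + 1.405) / 0.65)²
n = 2 · (5.177)²
n ≈ 53.60
Round up to the next whole number: n = 54 per group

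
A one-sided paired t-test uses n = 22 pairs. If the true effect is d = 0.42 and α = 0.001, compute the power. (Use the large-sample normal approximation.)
Power ≈ 0.13

Power calculation (paired t-test, normal approximation):
z_β = d · √n - z_α
z_β = 0.42 · √22 - 3.090
z_β = 0.42 · 4.690 - 3.090
z_β = -1.120

Power = Φ(z_β) = Φ(-1.120) ≈ 0.131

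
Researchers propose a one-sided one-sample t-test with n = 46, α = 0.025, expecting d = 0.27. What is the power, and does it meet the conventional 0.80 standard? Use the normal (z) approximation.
Power ≈ 0.45; the study is underpowered (power < 0.80)

Power calculation (one-sample t-test, normal approximation):
z_β = d · √n - z_α
z_β = 0.27 · √46 - 1.960
z_β = 0.27 · 6.782 - 1.960
z_β = -0.129

Power = Φ(z_β) = Φ(-0.129) ≈ 0.449

Effect size d = 0.27 is small by Cohen's convention (0.2/0.5/0.8).

Threshold: power ≥ 0.80 is conventionally adequate.
Power ≈ 0.45 → the study is underpowered (power < 0.80).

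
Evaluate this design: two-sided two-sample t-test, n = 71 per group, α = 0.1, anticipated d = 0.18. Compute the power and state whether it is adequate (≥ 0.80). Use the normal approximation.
Power ≈ 0.28; the study is underpowered (power < 0.80)

Power calculation (two-sample t-test, normal approximation):
z_β = d · √(n/2) - z_{α/2}
z_β = 0.18 · √(71/2) - 1.645
z_β = 0.18 · 5.958 - 1.645
z_β = -0.572

Power = Φ(z_β) = Φ(-0.572) ≈ 0.284

Effect size d = 0.18 is very small by Cohen's convention (0.2/0.5/0.8).

Threshold: power ≥ 0.80 is conventionally adequate.
Power ≈ 0.28 → the study is underpowered (power < 0.80).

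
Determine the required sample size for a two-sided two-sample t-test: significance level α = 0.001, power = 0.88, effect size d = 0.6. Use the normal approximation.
n = 111 per group

Sample size formula (two-sample t-test, normal approximation):
n = 2 · ((z_{α/2} + z_β) / d)²

z_{α/2} = 3.291 (for α = 0.001, two-sided)
z_β = 1.175 (for power = 0.88)
d = 0.6

n = 2 · ((3.291 + 1.175) / 0.6)²
n = 2 · (7.443)²
n ≈ 110.80
Round up to the next whole number: n = 111 per group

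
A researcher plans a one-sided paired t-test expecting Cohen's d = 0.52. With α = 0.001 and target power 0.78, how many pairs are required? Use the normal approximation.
n = 56 pairs

Sample size formula (paired t-test, normal approximation):
n = ((z_α + z_β) / d)²

z_α = 3.090 (for α = 0.001, one-sided)
z_β = 0.772 (for power = 0.78)
d = 0.52

n = ((3.090 + 0.772) / 0.52)²
n = (7.427)²
n ≈ 55.16
Round up to the next whole number: n = 56 pairs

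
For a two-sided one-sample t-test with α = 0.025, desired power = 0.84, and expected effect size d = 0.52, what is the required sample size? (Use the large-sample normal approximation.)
n = 39

Sample size formula (one-sample t-test, normal approximation):
n = ((z_{α/2} + z_β) / d)²

z_{α/2} = 2.241 (for α = 0.025, two-sided)
z_β = 0.994 (for power = 0.84)
d = 0.52

n = ((2.241 + 0.994) / 0.52)²
n = (6.221)²
n ≈ 38.70
Round up to the next whole number: n = 39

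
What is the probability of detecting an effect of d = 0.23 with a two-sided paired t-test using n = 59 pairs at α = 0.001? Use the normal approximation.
Power ≈ 0.06

Power calculation (paired t-test, normal approximation):
z_β = d · √n - z_{α/2}
z_β = 0.23 · √59 - 3.291
z_β = 0.23 · 7.681 - 3.291
z_β = -1.524

Power = Φ(z_β) = Φ(-1.524) ≈ 0.064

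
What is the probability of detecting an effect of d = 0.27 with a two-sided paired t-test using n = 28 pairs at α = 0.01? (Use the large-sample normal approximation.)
Power ≈ 0.13

Power calculation (paired t-test, normal approximation):
z_β = d · √n - z_{α/2}
z_β = 0.27 · √28 - 2.576
z_β = 0.27 · 5.292 - 2.576
z_β = -1.147

Power = Φ(z_β) = Φ(-1.147) ≈ 0.126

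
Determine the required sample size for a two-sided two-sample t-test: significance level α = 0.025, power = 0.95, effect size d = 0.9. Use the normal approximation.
n = 38 per group

Sample size formula (two-sample t-test, normal approximation):
n = 2 · ((z_{α/2} + z_β) / d)²

z_{α/2} = 2.241 (for α = 0.025, two-sided)
z_β = 1.645 (for power = 0.95)
d = 0.9

n = 2 · ((2.241 + 1.645) / 0.9)²
n = 2 · (4.318)²
n ≈ 37.29
Round up to the next whole number: n = 38 per group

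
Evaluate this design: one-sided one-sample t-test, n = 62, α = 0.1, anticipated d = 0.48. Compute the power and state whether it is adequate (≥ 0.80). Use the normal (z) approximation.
Power ≈ 0.99; the study is adequately powered (power ≥ 0.80)

Power calculation (one-sample t-test, normal approximation):
z_β = d · √n - z_α
z_β = 0.48 · √62 - 1.282
z_β = 0.48 · 7.874 - 1.282
z_β = 2.498

Power = Φ(z_β) = Φ(2.498) ≈ 0.994

Effect size d = 0.48 is small by Cohen's convention (0.2/0.5/0.8).

Threshold: power ≥ 0.80 is conventionally adequate.
Power ≈ 0.99 → the study is adequately powered (power ≥ 0.80).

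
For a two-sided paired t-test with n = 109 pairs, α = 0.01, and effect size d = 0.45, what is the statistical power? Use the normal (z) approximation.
Power ≈ 0.98

Power calculation (paired t-test, normal approximation):
z_β = d · √n - z_{α/2}
z_β = 0.45 · √109 - 2.576
z_β = 0.45 · 10.440 - 2.576
z_β = 2.122

Power = Φ(z_β) = Φ(2.122) ≈ 0.983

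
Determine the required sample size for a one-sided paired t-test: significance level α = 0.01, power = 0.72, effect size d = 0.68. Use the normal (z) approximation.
n = 19 pairs

Sample size formula (paired t-test, normal approximation):
n = ((z_α + z_β) / d)²

z_α = 2.326 (for α = 0.01, one-sided)
z_β = 0.583 (for power = 0.72)
d = 0.68

n = ((2.326 + 0.583) / 0.68)²
n = (4.278)²
n ≈ 18.30
Round up to the next whole number: n = 19 pairs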